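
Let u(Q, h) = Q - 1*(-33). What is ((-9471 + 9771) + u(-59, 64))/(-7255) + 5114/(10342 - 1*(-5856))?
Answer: 16331909/58758245 ≈ 0.27795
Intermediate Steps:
u(Q, h) = 33 + Q (u(Q, h) = Q + 33 = 33 + Q)
((-9471 + 9771) + u(-59, 64))/(-7255) + 5114/(10342 - 1*(-5856)) = ((-9471 + 9771) + (33 - 59))/(-7255) + 5114/(10342 - 1*(-5856)) = (300 - 26)*(-1/7255) + 5114/(10342 + 5856) = 274*(-1/7255) + 5114/16198 = -274/7255 + 5114*(1/16198) = -274/7255 + 2557/8099 = 16331909/58758245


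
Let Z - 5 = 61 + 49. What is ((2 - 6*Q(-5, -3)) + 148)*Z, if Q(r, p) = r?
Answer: 20700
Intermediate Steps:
Z = 115 (Z = 5 + (61 + 49) = 5 + 110 = 115)
((2 - 6*Q(-5, -3)) + 148)*Z = ((2 - 6*(-5)) + 148)*115 = ((2 + 30) + 148)*115 = (32 + 148)*115 = 180*115 = 20700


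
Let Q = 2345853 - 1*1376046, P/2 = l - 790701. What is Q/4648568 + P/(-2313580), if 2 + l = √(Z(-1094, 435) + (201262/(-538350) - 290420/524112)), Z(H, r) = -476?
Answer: 2398749851417/2688708488360 - 3*I*√8138098277999275573/453326231458900 ≈ 0.89216 - 1.8879e-5*I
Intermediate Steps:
l = -2 + 3*I*√8138098277999275573/391882910 (l = -2 + √(-476 + (201262/(-538350) - 290420/524112)) = -2 + √(-476 + (201262*(-1/538350) - 290420*1/524112)) = -2 + √(-476 + (-100631/269175 - 72605/131028)) = -2 + √(-476 - 3636547727/3918829100) = -2 + √(-1868999199327/3918829100) = -2 + 3*I*√8138098277999275573/391882910 ≈ -2.0 + 21.839*I)
P = -1581406 + 3*I*√8138098277999275573/195941455 (P = 2*((-2 + 3*I*√8138098277999275573/391882910) - 790701) = 2*(-790703 + 3*I*√8138098277999275573/391882910) = -1581406 + 3*I*√8138098277999275573/195941455 ≈ -1.5814e+6 + 43.677*I)
Q = 969807 (Q = 2345853 - 1376046 = 969807)
Q/4648568 + P/(-2313580) = 969807/4648568 + (-1581406 + 3*I*√8138098277999275573/195941455)/(-2313580) = 969807*(1/4648568) + (-1581406 + 3*I*√8138098277999275573/195941455)*(-1/2313580) = 969807/4648568 + (790703/1156790 - 3*I*√8138098277999275573/453326231458900) = 2398749851417/2688708488360 - 3*I*√8138098277999275573/453326231458900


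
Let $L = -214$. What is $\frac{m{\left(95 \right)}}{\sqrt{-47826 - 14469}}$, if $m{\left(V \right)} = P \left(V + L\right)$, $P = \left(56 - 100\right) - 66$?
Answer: $- \frac{2618 i \sqrt{62295}}{12459} \approx - 52.446 i$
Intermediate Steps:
$P = -110$ ($P = -44 - 66 = -110$)
$m{\left(V \right)} = 23540 - 110 V$ ($m{\left(V \right)} = - 110 \left(V - 214\right) = - 110 \left(-214 + V\right) = 23540 - 110 V$)
$\frac{m{\left(95 \right)}}{\sqrt{-47826 - 14469}} = \frac{23540 - 10450}{\sqrt{-47826 - 14469}} = \frac{23540 - 10450}{\sqrt{-62295}} = \frac{13090}{i \sqrt{62295}} = 13090 \left(- \frac{i \sqrt{62295}}{62295}\right) = - \frac{2618 i \sqrt{62295}}{12459}$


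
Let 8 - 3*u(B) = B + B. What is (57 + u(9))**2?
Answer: 25921/9 ≈ 2880.1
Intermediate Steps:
u(B) = 8/3 - 2*B/3 (u(B) = 8/3 - (B + B)/3 = 8/3 - 2*B/3)
(57 + u(9))**2 = (57 + (8/3 - 2/3*9))**2 = (57 + (8/3 - 6))**2 = (57 - 10/3)**2 = (161/3)**2 = 25921/9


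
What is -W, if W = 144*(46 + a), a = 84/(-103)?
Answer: -670176/103 ≈ -6506.6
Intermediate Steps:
a = -84/103 (a = 84*(-1/103) = -84/103 ≈ -0.81553)
W = 670176/103 (W = 144*(46 - 84/103) = 144*(4654/103) = 670176/103 ≈ 6506.6)
-W = -1*670176/103 = -670176/103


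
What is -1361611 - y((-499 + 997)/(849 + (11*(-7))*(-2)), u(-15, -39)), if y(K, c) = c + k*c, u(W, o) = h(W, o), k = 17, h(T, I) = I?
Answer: -1360909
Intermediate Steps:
u(W, o) = o
y(K, c) = 18*c (y(K, c) = c + 17*c = 18*c)
-1361611 - y((-499 + 997)/(849 + (11*(-7))*(-2)), u(-15, -39)) = -1361611 - 18*(-39) = -1361611 - 1*(-702) = -1361611 + 702 = -1360909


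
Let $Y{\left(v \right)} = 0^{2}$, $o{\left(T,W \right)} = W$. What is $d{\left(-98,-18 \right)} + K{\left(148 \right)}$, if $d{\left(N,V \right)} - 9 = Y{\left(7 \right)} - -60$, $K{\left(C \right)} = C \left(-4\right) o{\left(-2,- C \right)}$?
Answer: $87685$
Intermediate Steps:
$Y{\left(v \right)} = 0$
$K{\left(C \right)} = 4 C^{2}$ ($K{\left(C \right)} = C \left(-4\right) \left(- C\right) = - 4 C \left(- C\right) = 4 C^{2}$)
$d{\left(N,V \right)} = 69$ ($d{\left(N,V \right)} = 9 + \left(0 - -60\right) = 9 + \left(0 + 60\right) = 9 + 60 = 69$)
$d{\left(-98,-18 \right)} + K{\left(148 \right)} = 69 + 4 \cdot 148^{2} = 69 + 4 \cdot 21904 = 69 + 87616 = 87685$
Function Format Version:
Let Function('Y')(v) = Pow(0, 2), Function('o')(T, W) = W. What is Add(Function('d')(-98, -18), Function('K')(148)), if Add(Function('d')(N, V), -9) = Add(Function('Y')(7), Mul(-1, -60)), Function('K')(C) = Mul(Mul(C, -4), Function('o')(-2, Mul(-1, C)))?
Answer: 87685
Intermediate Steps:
Function('Y')(v) = 0
Function('K')(C) = Mul(4, Pow(C, 2)) (Function('K')(C) = Mul(Mul(C, -4), Mul(-1, C)) = Mul(Mul(-4, C), Mul(-1, C)) = Mul(4, Pow(C, 2)))
Function('d')(N, V) = 69 (Function('d')(N, V) = Add(9, Add(0, Mul(-1, -60))) = Add(9, Add(0, 60)) = Add(9, 60) = 69)
Add(Function('d')(-98, -18), Function('K')(148)) = Add(69, Mul(4, Pow(148, 2))) = Add(69, Mul(4, 21904)) = Add(69, 87616) = 87685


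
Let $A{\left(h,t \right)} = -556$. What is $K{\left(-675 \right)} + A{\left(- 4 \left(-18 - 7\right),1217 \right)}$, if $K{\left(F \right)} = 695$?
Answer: $139$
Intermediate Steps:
$K{\left(-675 \right)} + A{\left(- 4 \left(-18 - 7\right),1217 \right)} = 695 - 556 = 139$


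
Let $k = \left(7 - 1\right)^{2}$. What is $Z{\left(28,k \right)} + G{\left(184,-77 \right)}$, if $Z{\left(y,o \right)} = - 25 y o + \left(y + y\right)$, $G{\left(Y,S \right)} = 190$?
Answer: $-24954$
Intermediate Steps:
$k = 36$ ($k = 6^{2} = 36$)
$Z{\left(y,o \right)} = 2 y - 25 o y$ ($Z{\left(y,o \right)} = - 25 o y + 2 y = 2 y - 25 o y$)
$Z{\left(28,k \right)} + G{\left(184,-77 \right)} = 28 \left(2 - 900\right) + 190 = 28 \left(-898\right) + 190 = -25144 + 190 = -24954$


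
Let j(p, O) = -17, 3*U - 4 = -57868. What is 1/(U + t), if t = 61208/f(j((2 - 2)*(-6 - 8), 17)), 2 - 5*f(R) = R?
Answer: -19/60432 ≈ -0.00031440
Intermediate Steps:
U = -19288 (U = 4/3 + (1/3)*(-57868) = 4/3 - 57868/3 = -19288)
f(R) = 2/5 - R/5
t = 306040/19 (t = 61208/(2/5 - 1/5*(-17)) = 61208/(2/5 + 17/5) = 61208/(19/5) = 61208*(5/19) = 306040/19 ≈ 16107.)
1/(U + t) = 1/(-19288 + 306040/19) = 1/(-60432/19) = -19/60432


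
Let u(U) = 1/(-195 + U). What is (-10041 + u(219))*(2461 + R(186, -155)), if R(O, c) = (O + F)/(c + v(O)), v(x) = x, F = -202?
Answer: -6126992775/248 ≈ -2.4706e+7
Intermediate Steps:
R(O, c) = (-202 + O)/(O + c) (R(O, c) = (O - 202)/(c + O) = (-202 + O)/(O + c))
(-10041 + u(219))*(2461 + R(186, -155)) = (-10041 + 1/(-195 + 219))*(2461 + (-202 + 186)/(186 - 155)) = (-10041 + 1/24)*(2461 - 16/31) = (-10041 + 1/24)*(2461 + (1/31)*(-16)) = -240983*(2461 - 16/31)/24 = -240983/24*76275/31 = -6126992775/248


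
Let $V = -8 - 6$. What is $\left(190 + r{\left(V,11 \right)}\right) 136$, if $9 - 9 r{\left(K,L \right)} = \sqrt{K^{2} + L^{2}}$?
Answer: $25976 - \frac{136 \sqrt{317}}{9} \approx 25707.0$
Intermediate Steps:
$V = -14$
$r{\left(K,L \right)} = 1 - \frac{\sqrt{K^{2} + L^{2}}}{9}$
$\left(190 + r{\left(V,11 \right)}\right) 136 = \left(190 + \left(1 - \frac{\sqrt{\left(-14\right)^{2} + 11^{2}}}{9}\right)\right) 136 = \left(190 + \left(1 - \frac{\sqrt{196 + 121}}{9}\right)\right) 136 = \left(190 + \left(1 - \frac{\sqrt{317}}{9}\right)\right) 136 = \left(191 - \frac{\sqrt{317}}{9}\right) 136 = 25976 - \frac{136 \sqrt{317}}{9}$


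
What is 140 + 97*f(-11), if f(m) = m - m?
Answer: 140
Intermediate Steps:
f(m) = 0
140 + 97*f(-11) = 140 + 97*0 = 140 + 0 = 140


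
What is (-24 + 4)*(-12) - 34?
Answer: 206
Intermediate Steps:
(-24 + 4)*(-12) - 34 = -20*(-12) - 34 = 240 - 34 = 206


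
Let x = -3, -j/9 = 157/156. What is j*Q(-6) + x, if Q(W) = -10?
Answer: 2277/26 ≈ 87.577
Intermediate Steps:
j = -471/52 (j = -1413/156 = -9*157/156 = -471/52 ≈ -9.0577)
j*Q(-6) + x = -471/52*(-10) - 3 = 2355/26 - 3 = 2277/26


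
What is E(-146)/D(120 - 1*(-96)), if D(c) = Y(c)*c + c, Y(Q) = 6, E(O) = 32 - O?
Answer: 89/756 ≈ 0.11772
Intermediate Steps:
D(c) = 7*c (D(c) = 6*c + c = 7*c)
E(-146)/D(120 - 1*(-96)) = (32 - 1*(-146))/((7*(120 - 1*(-96)))) = (32 + 146)/((7*(120 + 96))) = 178/((7*216)) = 178/1512 = 178*(1/1512) = 89/756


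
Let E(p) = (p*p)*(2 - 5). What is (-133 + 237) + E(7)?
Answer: -43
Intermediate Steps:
E(p) = -3*p² (E(p) = p²*(-3) = -3*p²)
(-133 + 237) + E(7) = (-133 + 237) - 3*7² = 104 - 3*49 = 104 - 147 = -43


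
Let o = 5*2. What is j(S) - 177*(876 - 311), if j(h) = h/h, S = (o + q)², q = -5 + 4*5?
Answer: -100004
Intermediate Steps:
q = 15 (q = -5 + 20 = 15)
o = 10
S = 625 (S = (10 + 15)² = 25² = 625)
j(h) = 1
j(S) - 177*(876 - 311) = 1 - 177*(876 - 311) = 1 - 177*565 = 1 - 100005 = -100004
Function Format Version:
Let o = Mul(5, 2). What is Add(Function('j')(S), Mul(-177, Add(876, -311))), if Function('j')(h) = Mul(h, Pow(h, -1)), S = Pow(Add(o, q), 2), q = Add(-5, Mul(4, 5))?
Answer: -100004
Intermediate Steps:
q = 15 (q = Add(-5, 20) = 15)
o = 10
S = 625 (S = Pow(Add(10, 15), 2) = Pow(25, 2) = 625)
Function('j')(h) = 1
Add(Function('j')(S), Mul(-177, Add(876, -311))) = Add(1, Mul(-177, Add(876, -311))) = Add(1, Mul(-177, 565)) = Add(1, -100005) = -100004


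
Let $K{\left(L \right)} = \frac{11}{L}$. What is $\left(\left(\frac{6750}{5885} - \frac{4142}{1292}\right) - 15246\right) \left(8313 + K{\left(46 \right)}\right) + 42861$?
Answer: $- \frac{233265856392881}{1840828} \approx -1.2672 \cdot 10^{8}$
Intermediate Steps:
$\left(\left(\frac{6750}{5885} - \frac{4142}{1292}\right) - 15246\right) \left(8313 + K{\left(46 \right)}\right) + 42861 = \left(\left(\frac{6750}{5885} - \frac{4142}{1292}\right) - 15246\right) \left(8313 + \frac{11}{46}\right) + 42861 = \left(\left(6750 \cdot \frac{1}{5885} - \frac{109}{34}\right) - 15246\right) \left(8313 + 11 \cdot \frac{1}{46}\right) + 42861 = \left(\left(\frac{1350}{1177} - \frac{109}{34}\right) - 15246\right) \left(8313 + \frac{11}{46}\right) + 42861 = \left(- \frac{82393}{40018} - 15246\right) \frac{382409}{46} + 42861 = \left(- \frac{610196821}{40018}\right) \frac{382409}{46} + 42861 = - \frac{233344756121789}{1840828} + 42861 = - \frac{233265856392881}{1840828}$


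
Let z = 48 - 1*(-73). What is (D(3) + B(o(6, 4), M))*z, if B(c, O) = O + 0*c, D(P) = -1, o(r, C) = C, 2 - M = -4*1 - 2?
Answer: 847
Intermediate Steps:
M = 8 (M = 2 - (-4*1 - 2) = 2 - (-4 - 2) = 2 - 1*(-6) = 2 + 6 = 8)
B(c, O) = O (B(c, O) = O + 0 = O)
z = 121 (z = 48 + 73 = 121)
(D(3) + B(o(6, 4), M))*z = (-1 + 8)*121 = 7*121 = 847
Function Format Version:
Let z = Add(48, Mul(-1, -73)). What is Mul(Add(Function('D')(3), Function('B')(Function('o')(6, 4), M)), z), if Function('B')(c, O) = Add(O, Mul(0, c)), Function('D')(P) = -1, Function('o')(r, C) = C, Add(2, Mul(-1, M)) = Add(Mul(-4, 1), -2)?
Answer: 847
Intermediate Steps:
M = 8 (M = Add(2, Mul(-1, Add(Mul(-4, 1), -2))) = Add(2, Mul(-1, Add(-4, -2))) = Add(2, Mul(-1, -6)) = Add(2, 6) = 8)
Function('B')(c, O) = O (Function('B')(c, O) = Add(O, 0) = O)
z = 121 (z = Add(48, 73) = 121)
Mul(Add(Function('D')(3), Function('B')(Function('o')(6, 4), M)), z) = Mul(Add(-1, 8), 121) = Mul(7, 121) = 847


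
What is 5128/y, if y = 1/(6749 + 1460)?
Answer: 42095752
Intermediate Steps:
y = 1/8209 ≈ 0.00012182
5128/y = 5128/(1/8209) = 5128*8209 = 42095752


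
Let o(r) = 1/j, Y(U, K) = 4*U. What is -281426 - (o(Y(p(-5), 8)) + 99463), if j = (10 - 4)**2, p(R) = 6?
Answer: -13712005/36 ≈ -3.8089e+5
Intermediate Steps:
j = 36 (j = 6**2 = 36)
o(r) = 1/36
-281426 - (o(Y(p(-5), 8)) + 99463) = -281426 - (1/36 + 99463) = -281426 - 1*3580669/36 = -281426 - 3580669/36 = -13712005/36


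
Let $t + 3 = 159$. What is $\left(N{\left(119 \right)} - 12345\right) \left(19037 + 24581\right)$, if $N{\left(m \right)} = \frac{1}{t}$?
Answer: $- \frac{42000186571}{78} \approx -5.3846 \cdot 10^{8}$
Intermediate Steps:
$t = 156$ ($t = -3 + 159 = 156$)
$N{\left(m \right)} = \frac{1}{156}$
$\left(N{\left(119 \right)} - 12345\right) \left(19037 + 24581\right) = \left(\frac{1}{156} - 12345\right) \left(19037 + 24581\right) = \left(- \frac{1925819}{156}\right) 43618 = - \frac{42000186571}{78}$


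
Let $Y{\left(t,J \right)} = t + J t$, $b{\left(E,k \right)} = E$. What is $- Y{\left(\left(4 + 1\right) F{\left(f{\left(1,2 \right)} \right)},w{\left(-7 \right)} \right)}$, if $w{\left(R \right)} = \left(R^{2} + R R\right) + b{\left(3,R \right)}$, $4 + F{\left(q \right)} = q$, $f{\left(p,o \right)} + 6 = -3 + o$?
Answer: $5610$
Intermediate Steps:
$f{\left(p,o \right)} = -9 + o$ ($f{\left(p,o \right)} = -6 + \left(-3 + o\right) = -9 + o$)
$F{\left(q \right)} = -4 + q$
$w{\left(R \right)} = 3 + 2 R^{2}$ ($w{\left(R \right)} = \left(R^{2} + R R\right) + 3 = \left(R^{2} + R^{2}\right) + 3 = 2 R^{2} + 3 = 3 + 2 R^{2}$)
$- Y{\left(\left(4 + 1\right) F{\left(f{\left(1,2 \right)} \right)},w{\left(-7 \right)} \right)} = - \left(4 + 1\right) \left(-4 + \left(-9 + 2\right)\right) \left(1 + \left(3 + 2 \left(-7\right)^{2}\right)\right) = - 5 \left(-4 - 7\right) \left(1 + \left(3 + 2 \cdot 49\right)\right) = - 5 \left(-11\right) \left(1 + \left(3 + 98\right)\right) = - \left(-55\right) \left(1 + 101\right) = - \left(-55\right) 102 = \left(-1\right) \left(-5610\right) = 5610$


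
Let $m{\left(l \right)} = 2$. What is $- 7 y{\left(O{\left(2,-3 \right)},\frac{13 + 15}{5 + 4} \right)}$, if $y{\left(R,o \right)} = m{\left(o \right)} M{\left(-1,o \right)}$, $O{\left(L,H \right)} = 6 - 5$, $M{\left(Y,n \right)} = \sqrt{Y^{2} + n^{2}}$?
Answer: $- \frac{14 \sqrt{865}}{9} \approx -45.75$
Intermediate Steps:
$O{\left(L,H \right)} = 1$
$y{\left(R,o \right)} = 2 \sqrt{1 + o^{2}}$ ($y{\left(R,o \right)} = 2 \sqrt{\left(-1\right)^{2} + o^{2}} = 2 \sqrt{1 + o^{2}}$)
$- 7 y{\left(O{\left(2,-3 \right)},\frac{13 + 15}{5 + 4} \right)} = - 7 \cdot 2 \sqrt{1 + \left(\frac{13 + 15}{5 + 4}\right)^{2}} = - 7 \cdot 2 \sqrt{1 + \left(\frac{28}{9}\right)^{2}} = - 7 \cdot 2 \sqrt{1 + \frac{784}{81}} = - 7 \cdot 2 \sqrt{\frac{865}{81}} = - 7 \cdot 2 \frac{\sqrt{865}}{9} = - 7 \frac{2 \sqrt{865}}{9} = - \frac{14 \sqrt{865}}{9}$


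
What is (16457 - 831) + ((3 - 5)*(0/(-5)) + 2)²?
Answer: 15630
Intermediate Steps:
(16457 - 831) + ((3 - 5)*(0/(-5)) + 2)² = 15626 + (-0*(-1)/5 + 2)² = 15626 + (-2*0 + 2)² = 15626 + (0 + 2)² = 15626 + 2² = 15626 + 4 = 15630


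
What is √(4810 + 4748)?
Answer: 9*√118 ≈ 97.765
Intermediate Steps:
√(4810 + 4748) = √9558 = 9*√118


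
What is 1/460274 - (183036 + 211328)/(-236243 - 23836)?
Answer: 181515755815/119707601646 ≈ 1.5163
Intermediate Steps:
1/460274 - (183036 + 211328)/(-236243 - 23836) = 1/460274 - 394364/(-260079) = 1/460274 - 394364*(-1)/260079 = 1/460274 - 1*(-394364/260079) = 1/460274 + 394364/260079 = 181515755815/119707601646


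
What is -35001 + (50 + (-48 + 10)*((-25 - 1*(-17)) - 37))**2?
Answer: 3062599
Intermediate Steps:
-35001 + (50 + (-48 + 10)*((-25 - 1*(-17)) - 37))**2 = -35001 + (50 - 38*((-25 + 17) - 37))**2 = -35001 + (50 - 38*(-8 - 37))**2 = -35001 + (50 - 38*(-45))**2 = -35001 + (50 + 1710)**2 = -35001 + 1760**2 = -35001 + 3097600 = 3062599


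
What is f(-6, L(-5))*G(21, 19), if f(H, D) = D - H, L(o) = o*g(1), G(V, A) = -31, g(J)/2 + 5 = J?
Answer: -1426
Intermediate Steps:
g(J) = -10 + 2*J
L(o) = -8*o (L(o) = o*(-10 + 2*1) = o*(-10 + 2) = o*(-8) = -8*o)
f(-6, L(-5))*G(21, 19) = (-8*(-5) - 1*(-6))*(-31) = (40 + 6)*(-31) = 46*(-31) = -1426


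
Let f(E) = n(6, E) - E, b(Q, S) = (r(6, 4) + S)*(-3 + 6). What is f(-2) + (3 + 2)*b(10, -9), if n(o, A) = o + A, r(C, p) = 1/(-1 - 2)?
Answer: -134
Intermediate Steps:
r(C, p) = -⅓ (r(C, p) = 1/(-3) = -⅓)
b(Q, S) = -1 + 3*S (b(Q, S) = (-⅓ + S)*(-3 + 6) = (-⅓ + S)*3 = -1 + 3*S)
n(o, A) = A + o
f(E) = 6 (f(E) = (E + 6) - E = (6 + E) - E = 6)
f(-2) + (3 + 2)*b(10, -9) = 6 + (3 + 2)*(-1 + 3*(-9)) = 6 + 5*(-1 - 27) = 6 + 5*(-28) = 6 - 140 = -134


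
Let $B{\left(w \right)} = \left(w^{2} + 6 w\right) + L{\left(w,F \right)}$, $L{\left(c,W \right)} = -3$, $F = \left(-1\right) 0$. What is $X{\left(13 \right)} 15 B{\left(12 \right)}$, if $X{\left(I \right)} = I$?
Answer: $41535$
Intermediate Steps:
$F = 0$
$B{\left(w \right)} = -3 + w^{2} + 6 w$ ($B{\left(w \right)} = \left(w^{2} + 6 w\right) - 3 = -3 + w^{2} + 6 w$)
$X{\left(13 \right)} 15 B{\left(12 \right)} = 13 \cdot 15 \left(-3 + 12^{2} + 6 \cdot 12\right) = 195 \left(-3 + 144 + 72\right) = 195 \cdot 213 = 41535$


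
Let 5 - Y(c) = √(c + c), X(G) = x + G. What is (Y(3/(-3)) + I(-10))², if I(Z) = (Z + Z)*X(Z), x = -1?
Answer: (-225 + I*√2)² ≈ 50623.0 - 636.4*I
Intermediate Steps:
X(G) = -1 + G
Y(c) = 5 - √2*√c (Y(c) = 5 - √(c + c) = 5 - √(2*c) = 5 - √2*√c)
I(Z) = 2*Z*(-1 + Z) (I(Z) = (Z + Z)*(-1 + Z) = (2*Z)*(-1 + Z) = 2*Z*(-1 + Z))
(Y(3/(-3)) + I(-10))² = ((5 - √2*√(3/(-3))) + 2*(-10)*(-1 - 10))² = ((5 - √2*√(3*(-⅓))) + 2*(-10)*(-11))² = ((5 - √2*√(-1)) + 220)² = ((5 - √2*I) + 220)² = ((5 - I*√2) + 220)² = (225 - I*√2)²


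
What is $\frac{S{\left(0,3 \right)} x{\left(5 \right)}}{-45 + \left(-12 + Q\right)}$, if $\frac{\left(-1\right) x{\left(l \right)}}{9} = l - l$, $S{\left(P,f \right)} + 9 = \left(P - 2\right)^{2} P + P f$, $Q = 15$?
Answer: $0$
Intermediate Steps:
$S{\left(P,f \right)} = -9 + P f + P \left(-2 + P\right)^{2}$ ($S{\left(P,f \right)} = -9 + \left(\left(P - 2\right)^{2} P + P f\right) = -9 + \left(\left(-2 + P\right)^{2} P + P f\right) = -9 + \left(P \left(-2 + P\right)^{2} + P f\right) = -9 + \left(P f + P \left(-2 + P\right)^{2}\right) = -9 + P f + P \left(-2 + P\right)^{2}$)
$x{\left(l \right)} = 0$ ($x{\left(l \right)} = - 9 \left(l - l\right) = \left(-9\right) 0 = 0$)
$\frac{S{\left(0,3 \right)} x{\left(5 \right)}}{-45 + \left(-12 + Q\right)} = \frac{\left(-9 + 0 \cdot 3 + 0 \left(-2 + 0\right)^{2}\right) 0}{-45 + \left(-12 + 15\right)} = \frac{\left(-9 + 0 + 0 \left(-2\right)^{2}\right) 0}{-45 + 3} = \frac{\left(-9 + 0 + 0 \cdot 4\right) 0}{-42} = \left(-9 + 0 + 0\right) 0 \left(- \frac{1}{42}\right) = \left(-9\right) 0 \left(- \frac{1}{42}\right) = 0 \left(- \frac{1}{42}\right) = 0$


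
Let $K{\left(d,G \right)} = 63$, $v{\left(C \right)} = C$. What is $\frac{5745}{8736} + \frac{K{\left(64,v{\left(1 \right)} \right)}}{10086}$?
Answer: $\frac{3249691}{4895072} \approx 0.66387$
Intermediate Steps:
$\frac{5745}{8736} + \frac{K{\left(64,v{\left(1 \right)} \right)}}{10086} = \frac{5745}{8736} + \frac{63}{10086} = 5745 \cdot \frac{1}{8736} + 63 \cdot \frac{1}{10086} = \frac{1915}{2912} + \frac{21}{3362} = \frac{3249691}{4895072}$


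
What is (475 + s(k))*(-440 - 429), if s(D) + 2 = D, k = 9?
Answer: -418858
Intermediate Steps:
s(D) = -2 + D
(475 + s(k))*(-440 - 429) = (475 + (-2 + 9))*(-440 - 429) = (475 + 7)*(-869) = 482*(-869) = -418858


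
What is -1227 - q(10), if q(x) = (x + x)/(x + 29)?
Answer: -47873/39 ≈ -1227.5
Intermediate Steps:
q(x) = 2*x/(29 + x) (q(x) = (2*x)/(29 + x) = 2*x/(29 + x))
-1227 - q(10) = -1227 - 2*10/(29 + 10) = -1227 - 2*10/39 = -1227 - 1*20/39 = -1227 - 20/39 = -47873/39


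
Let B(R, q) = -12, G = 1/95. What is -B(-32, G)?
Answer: 12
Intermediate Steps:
G = 1/95 ≈ 0.010526
-B(-32, G) = -1*(-12) = 12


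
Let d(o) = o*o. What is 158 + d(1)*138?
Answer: 296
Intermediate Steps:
d(o) = o²
158 + d(1)*138 = 158 + 1²*138 = 158 + 1*138 = 158 + 138 = 296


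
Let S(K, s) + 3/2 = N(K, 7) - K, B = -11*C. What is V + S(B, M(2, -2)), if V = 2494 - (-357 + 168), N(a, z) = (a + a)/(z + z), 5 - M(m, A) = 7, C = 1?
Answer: 37673/14 ≈ 2690.9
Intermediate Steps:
M(m, A) = -2 (M(m, A) = 5 - 1*7 = 5 - 7 = -2)
B = -11 (B = -11*1 = -11)
N(a, z) = a/z (N(a, z) = (2*a)/((2*z)) = (2*a)*(1/(2*z)) = a/z)
V = 2683 (V = 2494 - 1*(-189) = 2494 + 189 = 2683)
S(K, s) = -3/2 - 6*K/7 (S(K, s) = -3/2 + (K/7 - K) = -3/2 - 6*K/7)
V + S(B, M(2, -2)) = 2683 + (-3/2 - 6/7*(-11)) = 2683 + (-3/2 + 66/7) = 2683 + 111/14 = 37673/14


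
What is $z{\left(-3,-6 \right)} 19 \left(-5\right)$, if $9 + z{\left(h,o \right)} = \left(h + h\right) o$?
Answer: $-2565$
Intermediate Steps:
$z{\left(h,o \right)} = -9 + 2 h o$ ($z{\left(h,o \right)} = -9 + \left(h + h\right) o = -9 + 2 h o$)
$z{\left(-3,-6 \right)} 19 \left(-5\right) = \left(-9 + 2 \left(-3\right) \left(-6\right)\right) 19 \left(-5\right) = \left(-9 + 36\right) 19 \left(-5\right) = 27 \cdot 19 \left(-5\right) = 513 \left(-5\right) = -2565$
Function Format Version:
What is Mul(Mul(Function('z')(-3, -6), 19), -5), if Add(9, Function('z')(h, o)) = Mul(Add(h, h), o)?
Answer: -2565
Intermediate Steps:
Function('z')(h, o) = Add(-9, Mul(2, h, o)) (Function('z')(h, o) = Add(-9, Mul(Add(h, h), o)) = Add(-9, Mul(Mul(2, h), o)) = Add(-9, Mul(2, h, o)))
Mul(Mul(Function('z')(-3, -6), 19), -5) = Mul(Mul(Add(-9, Mul(2, -3, -6)), 19), -5) = Mul(Mul(Add(-9, 36), 19), -5) = Mul(Mul(27, 19), -5) = Mul(513, -5) = -2565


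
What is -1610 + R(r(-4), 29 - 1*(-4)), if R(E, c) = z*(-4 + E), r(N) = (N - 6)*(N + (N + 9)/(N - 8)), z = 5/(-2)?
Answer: -20525/12 ≈ -1710.4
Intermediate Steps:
z = -5/2 (z = 5*(-½) = -5/2 ≈ -2.5000)
r(N) = (-6 + N)*(N + (9 + N)/(-8 + N))
R(E, c) = 10 - 5*E/2 (R(E, c) = -5*(-4 + E)/2 = 10 - 5*E/2)
-1610 + R(r(-4), 29 - 1*(-4)) = -1610 + (10 - 5*(-54 + (-4)³ - 13*(-4)² + 51*(-4))/(2*(-8 - 4))) = -1610 + (10 - 5*(-54 - 64 - 13*16 - 204)/(2*(-12))) = -1610 + (10 - (-5)*(-54 - 64 - 208 - 204)/24) = -1610 + (10 - (-5)*(-530)/24) = -1610 + (10 - 5/2*265/6) = -1610 + (10 - 1325/12) = -1610 - 1205/12 = -20525/12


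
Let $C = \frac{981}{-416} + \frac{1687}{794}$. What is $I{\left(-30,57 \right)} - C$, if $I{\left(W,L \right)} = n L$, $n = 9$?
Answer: $\frac{84761537}{165152} \approx 513.23$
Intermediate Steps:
$I{\left(W,L \right)} = 9 L$
$C = - \frac{38561}{165152}$ ($C = 981 \left(- \frac{1}{416}\right) + 1687 \cdot \frac{1}{794} = - \frac{981}{416} + \frac{1687}{794} = - \frac{38561}{165152} \approx -0.23349$)
$I{\left(-30,57 \right)} - C = 9 \cdot 57 - - \frac{38561}{165152} = 513 + \frac{38561}{165152} = \frac{84761537}{165152}$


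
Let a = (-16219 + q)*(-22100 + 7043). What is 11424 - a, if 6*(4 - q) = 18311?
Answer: -580178571/2 ≈ -2.9009e+8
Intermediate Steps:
q = -18287/6 (q = 4 - ⅙*18311 = 4 - 18311/6 = -18287/6 ≈ -3047.8)
a = 580201419/2 (a = (-16219 - 18287/6)*(-22100 + 7043) = -115601/6*(-15057) = 580201419/2 ≈ 2.9010e+8)
11424 - a = 11424 - 1*580201419/2 = 11424 - 580201419/2 = -580178571/2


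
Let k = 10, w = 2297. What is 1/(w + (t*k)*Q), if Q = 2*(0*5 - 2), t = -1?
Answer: 1/2337 ≈ 0.00042790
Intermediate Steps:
Q = -4 (Q = 2*(0 - 2) = 2*(-2) = -4)
1/(w + (t*k)*Q) = 1/(2297 - 1*10*(-4)) = 1/(2297 - 10*(-4)) = 1/(2297 + 40) = 1/2337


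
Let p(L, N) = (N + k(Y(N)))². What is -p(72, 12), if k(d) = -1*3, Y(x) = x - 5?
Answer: -81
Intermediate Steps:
Y(x) = -5 + x
k(d) = -3
p(L, N) = (-3 + N)² (p(L, N) = (N - 3)² = (-3 + N)²)
-p(72, 12) = -(-3 + 12)² = -1*9² = -1*81 = -81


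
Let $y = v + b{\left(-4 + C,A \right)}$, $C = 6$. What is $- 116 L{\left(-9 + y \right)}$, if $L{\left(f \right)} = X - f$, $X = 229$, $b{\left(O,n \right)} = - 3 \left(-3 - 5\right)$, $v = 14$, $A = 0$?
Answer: $-23200$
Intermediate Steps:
$b{\left(O,n \right)} = 24$ ($b{\left(O,n \right)} = \left(-3\right) \left(-8\right) = 24$)
$y = 38$ ($y = 14 + 24 = 38$)
$L{\left(f \right)} = 229 - f$
$- 116 L{\left(-9 + y \right)} = - 116 \left(229 - \left(-9 + 38\right)\right) = - 116 \left(229 - 29\right) = \left(-116\right) 200 = -23200$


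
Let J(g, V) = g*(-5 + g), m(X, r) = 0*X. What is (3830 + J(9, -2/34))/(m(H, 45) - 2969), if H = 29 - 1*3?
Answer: -3866/2969 ≈ -1.3021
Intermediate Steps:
H = 26 (H = 29 - 3 = 26)
m(X, r) = 0
(3830 + J(9, -2/34))/(m(H, 45) - 2969) = (3830 + 9*(-5 + 9))/(0 - 2969) = (3830 + 9*4)/(-2969) = (3830 + 36)*(-1/2969) = 3866*(-1/2969) = -3866/2969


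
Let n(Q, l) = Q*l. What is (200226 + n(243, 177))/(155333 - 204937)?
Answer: -243237/49604 ≈ -4.9036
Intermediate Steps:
(200226 + n(243, 177))/(155333 - 204937) = (200226 + 243*177)/(155333 - 204937) = (200226 + 43011)/(-49604) = 243237*(-1/49604) = -243237/49604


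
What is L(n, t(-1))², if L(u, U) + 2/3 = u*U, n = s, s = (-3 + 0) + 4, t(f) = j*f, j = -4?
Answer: 100/9 ≈ 11.111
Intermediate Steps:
t(f) = -4*f
s = 1 (s = -3 + 4 = 1)
n = 1
L(u, U) = -⅔ + U*u (L(u, U) = -⅔ + u*U = -⅔ + U*u)
L(n, t(-1))² = (-⅔ - 4*(-1)*1)² = (-⅔ + 4*1)² = (-⅔ + 4)² = (10/3)² = 100/9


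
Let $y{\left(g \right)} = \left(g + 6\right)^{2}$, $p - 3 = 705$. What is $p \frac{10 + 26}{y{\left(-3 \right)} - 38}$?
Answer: $- \frac{25488}{29} \approx -878.9$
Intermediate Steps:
$p = 708$ ($p = 3 + 705 = 708$)
$y{\left(g \right)} = \left(6 + g\right)^{2}$
$p \frac{10 + 26}{y{\left(-3 \right)} - 38} = 708 \frac{10 + 26}{\left(6 - 3\right)^{2} - 38} = 708 \frac{36}{3^{2} - 38} = 708 \frac{36}{9 - 38} = 708 \frac{36}{-29} = 708 \cdot 36 \left(- \frac{1}{29}\right) = 708 \left(- \frac{36}{29}\right) = - \frac{25488}{29}$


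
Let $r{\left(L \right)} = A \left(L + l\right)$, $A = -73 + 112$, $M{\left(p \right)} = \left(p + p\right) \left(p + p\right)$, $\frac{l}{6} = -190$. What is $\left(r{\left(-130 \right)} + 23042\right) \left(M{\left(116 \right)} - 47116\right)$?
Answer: $-177681504$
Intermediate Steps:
$l = -1140$ ($l = 6 \left(-190\right) = -1140$)
$M{\left(p \right)} = 4 p^{2}$ ($M{\left(p \right)} = 2 p 2 p = 4 p^{2}$)
$A = 39$
$r{\left(L \right)} = -44460 + 39 L$ ($r{\left(L \right)} = 39 \left(L - 1140\right) = 39 \left(-1140 + L\right) = -44460 + 39 L$)
$\left(r{\left(-130 \right)} + 23042\right) \left(M{\left(116 \right)} - 47116\right) = \left(\left(-44460 + 39 \left(-130\right)\right) + 23042\right) \left(4 \cdot 116^{2} - 47116\right) = \left(\left(-44460 - 5070\right) + 23042\right) \left(4 \cdot 13456 - 47116\right) = \left(-49530 + 23042\right) \left(53824 - 47116\right) = \left(-26488\right) 6708 = -177681504$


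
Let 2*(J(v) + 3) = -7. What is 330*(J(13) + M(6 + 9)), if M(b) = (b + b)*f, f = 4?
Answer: 37455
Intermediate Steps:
M(b) = 8*b (M(b) = (b + b)*4 = (2*b)*4 = 8*b)
J(v) = -13/2 (J(v) = -3 + (½)*(-7) = -3 - 7/2 = -13/2)
330*(J(13) + M(6 + 9)) = 330*(-13/2 + 8*(6 + 9)) = 330*(-13/2 + 8*15) = 330*(-13/2 + 120) = 330*(227/2) = 37455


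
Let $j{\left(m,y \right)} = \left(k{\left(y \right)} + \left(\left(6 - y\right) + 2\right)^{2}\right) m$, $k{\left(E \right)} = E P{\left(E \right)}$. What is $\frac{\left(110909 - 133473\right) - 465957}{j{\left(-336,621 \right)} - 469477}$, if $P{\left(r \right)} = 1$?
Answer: $\frac{5489}{1426253} \approx 0.0038485$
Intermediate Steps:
$k{\left(E \right)} = E$ ($k{\left(E \right)} = E 1 = E$)
$j{\left(m,y \right)} = m \left(y + \left(8 - y\right)^{2}\right)$ ($j{\left(m,y \right)} = \left(y + \left(\left(6 - y\right) + 2\right)^{2}\right) m = \left(y + \left(8 - y\right)^{2}\right) m = m \left(y + \left(8 - y\right)^{2}\right)$)
$\frac{\left(110909 - 133473\right) - 465957}{j{\left(-336,621 \right)} - 469477} = \frac{\left(110909 - 133473\right) - 465957}{- 336 \left(621 + \left(-8 + 621\right)^{2}\right) - 469477} = \frac{-22564 - 465957}{- 336 \left(621 + 613^{2}\right) - 469477} = - \frac{488521}{- 336 \left(621 + 375769\right) - 469477} = - \frac{488521}{\left(-336\right) 376390 - 469477} = - \frac{488521}{-126467040 - 469477} = - \frac{488521}{-126936517} = \left(-488521\right) \left(- \frac{1}{126936517}\right) = \frac{5489}{1426253}$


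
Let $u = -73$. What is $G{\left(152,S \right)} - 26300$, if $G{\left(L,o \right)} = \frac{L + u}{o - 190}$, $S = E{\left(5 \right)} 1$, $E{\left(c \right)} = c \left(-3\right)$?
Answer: $- \frac{5391579}{205} \approx -26300.0$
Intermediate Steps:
$E{\left(c \right)} = - 3 c$
$S = -15$ ($S = \left(-3\right) 5 \cdot 1 = \left(-15\right) 1 = -15$)
$G{\left(L,o \right)} = \frac{-73 + L}{-190 + o}$ ($G{\left(L,o \right)} = \frac{L - 73}{o - 190} = \frac{-73 + L}{-190 + o}$)
$G{\left(152,S \right)} - 26300 = \frac{-73 + 152}{-190 - 15} - 26300 = \frac{1}{-205} \cdot 79 - 26300 = \left(- \frac{1}{205}\right) 79 - 26300 = - \frac{79}{205} - 26300 = - \frac{5391579}{205}$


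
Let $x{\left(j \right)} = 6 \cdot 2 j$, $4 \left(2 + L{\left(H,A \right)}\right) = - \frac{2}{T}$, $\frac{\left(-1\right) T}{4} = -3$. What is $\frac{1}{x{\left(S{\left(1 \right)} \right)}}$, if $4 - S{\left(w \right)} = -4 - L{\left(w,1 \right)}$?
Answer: $\frac{2}{143} \approx 0.013986$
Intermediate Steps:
$T = 12$ ($T = \left(-4\right) \left(-3\right) = 12$)
$L{\left(H,A \right)} = - \frac{49}{24}$ ($L{\left(H,A \right)} = -2 + \frac{\left(-2\right) \frac{1}{12}}{4} = -2 + \frac{1}{4} \left(- \frac{1}{6}\right) = -2 - \frac{1}{24} = - \frac{49}{24}$)
$S{\left(w \right)} = \frac{143}{24}$ ($S{\left(w \right)} = 4 - \left(-4 - - \frac{49}{24}\right) = 4 - \left(-4 + \frac{49}{24}\right) = 4 - - \frac{47}{24} = 4 + \frac{47}{24} = \frac{143}{24}$)
$x{\left(j \right)} = 12 j$
$\frac{1}{x{\left(S{\left(1 \right)} \right)}} = \frac{1}{12 \cdot \frac{143}{24}} = \frac{1}{\frac{143}{2}} = \frac{2}{143}$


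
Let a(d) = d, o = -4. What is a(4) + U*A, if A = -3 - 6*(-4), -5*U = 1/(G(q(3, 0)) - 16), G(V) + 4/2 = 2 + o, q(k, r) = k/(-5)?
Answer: 421/100 ≈ 4.2100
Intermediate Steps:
q(k, r) = -k/5 (q(k, r) = k*(-1/5) = -k/5)
G(V) = -4 (G(V) = -2 + (2 - 4) = -2 - 2 = -4)
U = 1/100 (U = -1/(5*(-4 - 16)) = -1/5/(-20) = -1/5*(-1/20) = 1/100 ≈ 0.010000)
A = 21 (A = -3 + 24 = 21)
a(4) + U*A = 4 + (1/100)*21 = 4 + 21/100 = 421/100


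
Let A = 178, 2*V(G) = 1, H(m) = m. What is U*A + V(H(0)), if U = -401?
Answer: -142755/2 ≈ -71378.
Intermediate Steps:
V(G) = 1/2 (V(G) = (1/2)*1 = 1/2)
U*A + V(H(0)) = -401*178 + 1/2 = -71378 + 1/2 = -142755/2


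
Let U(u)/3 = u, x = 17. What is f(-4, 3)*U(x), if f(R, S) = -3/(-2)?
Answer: 153/2 ≈ 76.500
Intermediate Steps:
U(u) = 3*u
f(R, S) = 3/2 (f(R, S) = -3*(-½) = 3/2)
f(-4, 3)*U(x) = 3*(3*17)/2 = (3/2)*51 = 153/2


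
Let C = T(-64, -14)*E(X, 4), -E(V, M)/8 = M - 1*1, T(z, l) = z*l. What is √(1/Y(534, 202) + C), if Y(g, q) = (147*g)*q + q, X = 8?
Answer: I*√5406923672630680418/15856798 ≈ 146.64*I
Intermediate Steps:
Y(g, q) = q + 147*g*q (Y(g, q) = 147*g*q + q = q + 147*g*q)
T(z, l) = l*z
E(V, M) = 8 - 8*M (E(V, M) = -8*(M - 1*1) = -8*(M - 1) = -8*(-1 + M) = 8 - 8*M)
C = -21504 (C = (-14*(-64))*(8 - 8*4) = 896*(8 - 32) = 896*(-24) = -21504)
√(1/Y(534, 202) + C) = √(1/(202*(1 + 147*534)) - 21504) = √(1/(202*(1 + 78498)) - 21504) = √(1/(202*78499) - 21504) = √(1/15856798 - 21504) = √(-340984584191/15856798) = I*√5406923672630680418/15856798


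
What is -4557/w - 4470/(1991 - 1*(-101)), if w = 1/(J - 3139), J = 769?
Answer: 11296891905/1046 ≈ 1.0800e+7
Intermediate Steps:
w = -1/2370 (w = 1/(769 - 3139) = 1/(-2370) = -1/2370 ≈ -0.00042194)
-4557/w - 4470/(1991 - 1*(-101)) = -4557/(-1/2370) - 4470/(1991 - 1*(-101)) = -4557*(-2370) - 4470/(1991 + 101) = 10800090 - 4470/2092 = 10800090 - 4470*1/2092 = 10800090 - 2235/1046 = 11296891905/1046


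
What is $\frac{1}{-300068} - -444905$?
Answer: $\frac{133501753539}{300068} \approx 4.4491 \cdot 10^{5}$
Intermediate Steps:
$\frac{1}{-300068} - -444905 = - \frac{1}{300068} + 444905 = \frac{133501753539}{300068}$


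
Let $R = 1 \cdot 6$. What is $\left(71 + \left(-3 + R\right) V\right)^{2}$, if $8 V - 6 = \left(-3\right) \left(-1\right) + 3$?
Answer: $\frac{22801}{4} \approx 5700.3$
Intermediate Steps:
$R = 6$
$V = \frac{3}{2}$ ($V = \frac{3}{4} + \frac{\left(-3\right) \left(-1\right) + 3}{8} = \frac{3}{4} + \frac{3 + 3}{8} = \frac{3}{4} + \frac{1}{8} \cdot 6 = \frac{3}{4} + \frac{3}{4} = \frac{3}{2} \approx 1.5$)
$\left(71 + \left(-3 + R\right) V\right)^{2} = \left(71 + \left(-3 + 6\right) \frac{3}{2}\right)^{2} = \left(71 + 3 \cdot \frac{3}{2}\right)^{2} = \left(71 + \frac{9}{2}\right)^{2} = \left(\frac{151}{2}\right)^{2} = \frac{22801}{4}$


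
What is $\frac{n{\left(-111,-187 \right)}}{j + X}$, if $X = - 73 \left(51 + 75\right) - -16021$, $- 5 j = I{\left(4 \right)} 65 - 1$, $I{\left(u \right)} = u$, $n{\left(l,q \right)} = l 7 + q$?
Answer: $- \frac{1205}{8464} \approx -0.14237$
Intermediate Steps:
$n{\left(l,q \right)} = q + 7 l$ ($n{\left(l,q \right)} = 7 l + q = q + 7 l$)
$j = - \frac{259}{5}$ ($j = - \frac{4 \cdot 65 - 1}{5} = - \frac{260 - 1}{5} = \left(- \frac{1}{5}\right) 259 = - \frac{259}{5} \approx -51.8$)
$X = 6823$ ($X = \left(-73\right) 126 + 16021 = -9198 + 16021 = 6823$)
$\frac{n{\left(-111,-187 \right)}}{j + X} = \frac{-187 + 7 \left(-111\right)}{- \frac{259}{5} + 6823} = \frac{-187 - 777}{\frac{33856}{5}} = \left(-964\right) \frac{5}{33856} = - \frac{1205}{8464}$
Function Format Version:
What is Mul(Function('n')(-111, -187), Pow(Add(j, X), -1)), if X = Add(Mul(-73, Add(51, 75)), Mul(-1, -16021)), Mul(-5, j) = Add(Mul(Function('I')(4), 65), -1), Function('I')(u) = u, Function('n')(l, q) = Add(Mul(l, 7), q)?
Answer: Rational(-1205, 8464) ≈ -0.14237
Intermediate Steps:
Function('n')(l, q) = Add(q, Mul(7, l)) (Function('n')(l, q) = Add(Mul(7, l), q) = Add(q, Mul(7, l)))
j = Rational(-259, 5) (j = Mul(Rational(-1, 5), Add(Mul(4, 65), -1)) = Mul(Rational(-1, 5), Add(260, -1)) = Mul(Rational(-1, 5), 259) = Rational(-259, 5) ≈ -51.800)
X = 6823 (X = Add(Mul(-73, 126), 16021) = Add(-9198, 16021) = 6823)
Mul(Function('n')(-111, -187), Pow(Add(j, X), -1)) = Mul(Add(-187, Mul(7, -111)), Pow(Add(Rational(-259, 5), 6823), -1)) = Mul(Add(-187, -777), Pow(Rational(33856, 5), -1)) = Mul(-964, Rational(5, 33856)) = Rational(-1205, 8464)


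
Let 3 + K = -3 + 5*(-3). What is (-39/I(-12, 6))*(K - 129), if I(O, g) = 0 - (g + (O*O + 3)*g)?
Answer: -975/148 ≈ -6.5878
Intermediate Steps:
K = -21 (K = -3 + (-3 + 5*(-3)) = -3 + (-3 - 15) = -3 - 18 = -21)
I(O, g) = -g - g*(3 + O**2) (I(O, g) = 0 - (g + (O**2 + 3)*g) = 0 - (g + (3 + O**2)*g) = 0 - (g + g*(3 + O**2)) = 0 + (-g - g*(3 + O**2)) = -g - g*(3 + O**2))
(-39/I(-12, 6))*(K - 129) = (-39*(-1/(6*(4 + (-12)**2))))*(-21 - 129) = -39*(-1/(6*(4 + 144)))*(-150) = -39/((-1*6*148))*(-150) = -39/(-888)*(-150) = -39*(-1/888)*(-150) = (13/296)*(-150) = -975/148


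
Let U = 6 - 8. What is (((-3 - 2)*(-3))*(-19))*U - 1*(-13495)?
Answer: 14065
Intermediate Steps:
U = -2
(((-3 - 2)*(-3))*(-19))*U - 1*(-13495) = (((-3 - 2)*(-3))*(-19))*(-2) - 1*(-13495) = (-5*(-3)*(-19))*(-2) + 13495 = (15*(-19))*(-2) + 13495 = -285*(-2) + 13495 = 570 + 13495 = 14065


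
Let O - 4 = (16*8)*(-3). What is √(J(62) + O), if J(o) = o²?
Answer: 2*√866 ≈ 58.856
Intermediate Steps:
O = -380 (O = 4 + (16*8)*(-3) = 4 + 128*(-3) = 4 - 384 = -380)
√(J(62) + O) = √(62² - 380) = √(3844 - 380) = √3464 = 2*√866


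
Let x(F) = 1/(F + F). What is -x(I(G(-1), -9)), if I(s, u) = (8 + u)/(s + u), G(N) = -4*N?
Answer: -5/2 ≈ -2.5000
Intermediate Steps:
I(s, u) = (8 + u)/(s + u)
x(F) = 1/(2*F)
-x(I(G(-1), -9)) = -1/(2*((8 - 9)/(-4*(-1) - 9))) = -1/(2*(-1/(4 - 9))) = -1/(2*(-1/(-5))) = -1/(2*((-⅕*(-1)))) = -1/(2*⅕) = -5/2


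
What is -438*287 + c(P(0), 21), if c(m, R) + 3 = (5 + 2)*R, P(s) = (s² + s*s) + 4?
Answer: -125562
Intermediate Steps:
P(s) = 4 + 2*s² (P(s) = (s² + s²) + 4 = 2*s² + 4 = 4 + 2*s²)
c(m, R) = -3 + 7*R (c(m, R) = -3 + (5 + 2)*R = -3 + 7*R)
-438*287 + c(P(0), 21) = -438*287 + (-3 + 7*21) = -125706 + (-3 + 147) = -125706 + 144 = -125562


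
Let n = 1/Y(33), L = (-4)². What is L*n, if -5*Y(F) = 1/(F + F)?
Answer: -5280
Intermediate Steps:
Y(F) = -1/(10*F) (Y(F) = -1/(5*(F + F)) = -1/(2*F)/5 = -1/(10*F))
L = 16
n = -330 (n = 1/(-⅒/33) = 1/(-⅒*1/33) = 1/(-1/330) = -330)
L*n = 16*(-330) = -5280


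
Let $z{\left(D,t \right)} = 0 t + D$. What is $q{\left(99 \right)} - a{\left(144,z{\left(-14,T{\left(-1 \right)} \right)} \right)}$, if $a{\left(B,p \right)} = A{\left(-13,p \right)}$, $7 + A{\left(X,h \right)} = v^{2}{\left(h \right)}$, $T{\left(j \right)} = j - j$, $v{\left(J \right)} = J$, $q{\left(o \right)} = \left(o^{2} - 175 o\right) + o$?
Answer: $-7614$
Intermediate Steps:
$q{\left(o \right)} = o^{2} - 174 o$
$T{\left(j \right)} = 0$
$A{\left(X,h \right)} = -7 + h^{2}$
$z{\left(D,t \right)} = D$ ($z{\left(D,t \right)} = 0 + D = D$)
$a{\left(B,p \right)} = -7 + p^{2}$
$q{\left(99 \right)} - a{\left(144,z{\left(-14,T{\left(-1 \right)} \right)} \right)} = 99 \left(-174 + 99\right) - \left(-7 + \left(-14\right)^{2}\right) = 99 \left(-75\right) - \left(-7 + 196\right) = -7425 - 189 = -7614$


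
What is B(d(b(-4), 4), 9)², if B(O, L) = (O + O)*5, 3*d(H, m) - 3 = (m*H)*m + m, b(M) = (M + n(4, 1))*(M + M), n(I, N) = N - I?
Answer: 9060100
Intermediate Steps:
b(M) = 2*M*(-3 + M) (b(M) = (M + (1 - 1*4))*(M + M) = (M + (1 - 4))*(2*M) = (M - 3)*(2*M) = (-3 + M)*(2*M) = 2*M*(-3 + M))
d(H, m) = 1 + m/3 + H*m²/3 (d(H, m) = 1 + ((m*H)*m + m)/3 = 1 + ((H*m)*m + m)/3 = 1 + (H*m² + m)/3 = 1 + (m + H*m²)/3 = 1 + (m/3 + H*m²/3) = 1 + m/3 + H*m²/3)
B(O, L) = 10*O (B(O, L) = (2*O)*5 = 10*O)
B(d(b(-4), 4), 9)² = (10*(1 + (⅓)*4 + (⅓)*(2*(-4)*(-3 - 4))*4²))² = (10*(1 + 4/3 + (⅓)*(2*(-4)*(-7))*16))² = (10*(1 + 4/3 + (⅓)*56*16))² = (10*(1 + 4/3 + 896/3))² = (10*301)² = 3010² = 9060100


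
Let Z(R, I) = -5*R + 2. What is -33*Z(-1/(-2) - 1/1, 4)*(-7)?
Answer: 2079/2 ≈ 1039.5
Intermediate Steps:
Z(R, I) = 2 - 5*R
-33*Z(-1/(-2) - 1/1, 4)*(-7) = -33*(2 - 5*(-1/(-2) - 1/1))*(-7) = -33*(2 - 5*(-1*(-½) - 1*1))*(-7) = -33*(2 - 5*(½ - 1))*(-7) = -33*(2 - 5*(-½))*(-7) = -33*(2 + 5/2)*(-7) = -33*9/2*(-7) = -297/2*(-7) = 2079/2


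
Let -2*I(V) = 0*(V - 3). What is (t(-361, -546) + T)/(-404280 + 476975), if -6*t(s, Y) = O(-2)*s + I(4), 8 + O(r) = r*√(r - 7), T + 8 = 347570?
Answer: 1041242/218085 - 361*I/72695 ≈ 4.7745 - 0.004966*I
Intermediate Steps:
I(V) = 0 (I(V) = -0*(V - 3) = -0*(-3 + V) = -½*0 = 0)
T = 347562 (T = -8 + 347570 = 347562)
O(r) = -8 + r*√(-7 + r) (O(r) = -8 + r*√(r - 7) = -8 + r*√(-7 + r))
t(s, Y) = -s*(-8 - 6*I)/6 (t(s, Y) = -((-8 - 2*√(-7 - 2))*s + 0)/6 = -((-8 - 6*I)*s + 0)/6 = -(s*(-8 - 6*I) + 0)/6 = -s*(-8 - 6*I)/6)
(t(-361, -546) + T)/(-404280 + 476975) = ((⅓)*(-361)*(4 + 3*I) + 347562)/(-404280 + 476975) = ((-1444/3 - 361*I) + 347562)/72695 = (1041242/3 - 361*I)*(1/72695) = 1041242/218085 - 361*I/72695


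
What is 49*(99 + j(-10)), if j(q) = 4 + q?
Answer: 4557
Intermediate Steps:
49*(99 + j(-10)) = 49*(99 + (4 - 10)) = 49*(99 - 6) = 49*93 = 4557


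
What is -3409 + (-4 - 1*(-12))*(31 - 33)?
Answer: -3425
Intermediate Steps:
-3409 + (-4 - 1*(-12))*(31 - 33) = -3409 + (-4 + 12)*(-2) = -3409 + 8*(-2) = -3409 - 16 = -3425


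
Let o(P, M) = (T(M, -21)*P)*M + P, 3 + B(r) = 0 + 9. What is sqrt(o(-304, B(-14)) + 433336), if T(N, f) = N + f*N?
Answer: 2*sqrt(162978) ≈ 807.41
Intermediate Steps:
T(N, f) = N + N*f
B(r) = 6 (B(r) = -3 + (0 + 9) = -3 + 9 = 6)
o(P, M) = P - 20*P*M**2 (o(P, M) = ((M*(1 - 21))*P)*M + P = ((M*(-20))*P)*M + P = ((-20*M)*P)*M + P = (-20*M*P)*M + P = -20*P*M**2 + P = P - 20*P*M**2)
sqrt(o(-304, B(-14)) + 433336) = sqrt(-304*(1 - 20*6**2) + 433336) = sqrt(-304*(1 - 20*36) + 433336) = sqrt(-304*(1 - 720) + 433336) = sqrt(-304*(-719) + 433336) = sqrt(218576 + 433336) = sqrt(651912) = 2*sqrt(162978)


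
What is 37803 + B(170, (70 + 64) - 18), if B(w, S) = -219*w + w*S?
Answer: 20293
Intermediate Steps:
B(w, S) = -219*w + S*w
37803 + B(170, (70 + 64) - 18) = 37803 + 170*(-219 + ((70 + 64) - 18)) = 37803 + 170*(-219 + (134 - 18)) = 37803 + 170*(-219 + 116) = 37803 + 170*(-103) = 37803 - 17510 = 20293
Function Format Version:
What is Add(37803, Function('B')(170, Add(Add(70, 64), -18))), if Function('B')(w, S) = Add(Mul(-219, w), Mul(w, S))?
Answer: 20293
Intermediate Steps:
Function('B')(w, S) = Add(Mul(-219, w), Mul(S, w))
Add(37803, Function('B')(170, Add(Add(70, 64), -18))) = Add(37803, Mul(170, Add(-219, Add(Add(70, 64), -18)))) = Add(37803, Mul(170, Add(-219, Add(134, -18)))) = Add(37803, Mul(170, Add(-219, 116))) = Add(37803, Mul(170, -103)) = Add(37803, -17510) = 20293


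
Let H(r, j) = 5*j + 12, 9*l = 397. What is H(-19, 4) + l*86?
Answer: 34430/9 ≈ 3825.6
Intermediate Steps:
l = 397/9 (l = (⅑)*397 = 397/9 ≈ 44.111)
H(r, j) = 12 + 5*j
H(-19, 4) + l*86 = (12 + 5*4) + (397/9)*86 = (12 + 20) + 34142/9 = 32 + 34142/9 = 34430/9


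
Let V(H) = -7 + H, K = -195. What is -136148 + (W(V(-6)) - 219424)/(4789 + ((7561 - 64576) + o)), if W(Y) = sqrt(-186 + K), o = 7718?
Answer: -1514863940/11127 - I*sqrt(381)/44508 ≈ -1.3614e+5 - 0.00043856*I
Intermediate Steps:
W(Y) = I*sqrt(381) (W(Y) = sqrt(-186 - 195) = sqrt(-381) = I*sqrt(381))
-136148 + (W(V(-6)) - 219424)/(4789 + ((7561 - 64576) + o)) = -136148 + (I*sqrt(381) - 219424)/(4789 + ((7561 - 64576) + 7718)) = -136148 + (-219424 + I*sqrt(381))/(4789 + (-57015 + 7718)) = -136148 + (-219424 + I*sqrt(381))/(4789 - 49297) = -136148 + (-219424 + I*sqrt(381))/(-44508) = -136148 + (-219424 + I*sqrt(381))*(-1/44508) = -136148 + (54856/11127 - I*sqrt(381)/44508) = -1514863940/11127 - I*sqrt(381)/44508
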